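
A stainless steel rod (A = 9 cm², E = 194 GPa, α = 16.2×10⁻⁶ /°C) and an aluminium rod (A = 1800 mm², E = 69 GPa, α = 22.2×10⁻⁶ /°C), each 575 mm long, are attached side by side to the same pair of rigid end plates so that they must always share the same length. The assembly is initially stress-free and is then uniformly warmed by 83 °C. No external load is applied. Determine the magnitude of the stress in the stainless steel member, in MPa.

σ ≈ 40.2 MPa (tensile)

The aluminium has the larger α, so on heating it would change length more than the stainless steel if both were free. The rigid plates force a common final length, so the aluminium is put into compression and the stainless steel into tension, with equal and opposite forces P (no external load).
Compatibility of the two members (thermal + elastic change equal): (α₁ − α₂)ΔT = P·[1/(A₁E₁) + 1/(A₂E₂)].
|α₁ − α₂|·ΔT = 6×10⁻⁶ × 83 = 0.000498.
1/(A₁E₁) + 1/(A₂E₂) = 1/(900×194×10³) + 1/(1800×69×10³) = 1.378×10⁻⁸ N⁻¹.
So P = 0.000498 / 1.378×10⁻⁸ = 36.14 kN.
σ_{stainless steel} = P/A₁ = 36140/900 = 40.16 MPa, tensile.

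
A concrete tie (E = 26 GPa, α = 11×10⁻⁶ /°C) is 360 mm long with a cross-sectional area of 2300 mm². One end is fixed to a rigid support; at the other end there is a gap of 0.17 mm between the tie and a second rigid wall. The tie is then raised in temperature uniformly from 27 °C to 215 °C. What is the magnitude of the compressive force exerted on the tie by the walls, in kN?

If the wall were absent the tie would grow by αΔT L = 11×10⁻⁶ × 188 × 360 = 0.7445 mm.
After closing the 0.17 mm clearance, 0.7445 − 0.17 = 0.5745 mm of expansion remains to be suppressed by the wall.
That suppressed elongation corresponds to σ = E·Δ/L = 26×10³ × 0.5745/360 = 41.49 MPa.
P = σA = 41.49 × 2300 = 95.43 kN.

P ≈ 95.4 kN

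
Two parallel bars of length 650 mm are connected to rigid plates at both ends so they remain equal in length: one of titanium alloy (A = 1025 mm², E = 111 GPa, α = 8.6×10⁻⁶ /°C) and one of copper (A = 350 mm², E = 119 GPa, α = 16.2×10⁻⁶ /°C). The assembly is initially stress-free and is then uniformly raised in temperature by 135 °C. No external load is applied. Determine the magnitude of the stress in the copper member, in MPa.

σ ≈ 89.4 MPa (compressive)

Equilibrium of a rigid end plate with no external load gives equal and opposite internal forces ±P in the two members. Since α_{copper} > α_{titanium alloy}, heating drives the copper into compression and the titanium alloy into tension.
Setting the final lengths equal and cancelling L: (α₁ − α₂)ΔT = P/(A₁E₁) + P/(A₂E₂).
|α₁ − α₂|·ΔT = 7.6×10⁻⁶ × 135 = 0.001026.
1/(A₁E₁) + 1/(A₂E₂) = 1/(1025×111×10³) + 1/(350×119×10³) = 3.28×10⁻⁸ N⁻¹.
So P = 0.001026 / 3.28×10⁻⁸ = 31.28 kN.
σ_{copper} = P/A₂ = 31280/350 = 89.38 MPa, compressive.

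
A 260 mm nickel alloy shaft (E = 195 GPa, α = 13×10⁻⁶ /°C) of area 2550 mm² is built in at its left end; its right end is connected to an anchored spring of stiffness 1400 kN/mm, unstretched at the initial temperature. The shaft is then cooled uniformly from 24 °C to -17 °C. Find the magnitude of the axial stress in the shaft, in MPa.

σ ≈ 43.9 MPa (tensile)

If the spring were absent the shaft would shorten by αΔT L = 13×10⁻⁶ × 41 × 260 = 0.1386 mm.
Let P be the tensile force in the spring. The shaft extends elastically by PL/(AE) and the spring stretches by P/k; together these equal δ_free.
P [ L/(AE) + 1/k ] = δ_free → P [ 260/(2550×195×10³) + 1/(1400×10³) ] = 0.1386.
P = 0.1386 / 1.237×10⁻⁶ = 112000 N.
σ = P/A = 112000/2550 = 43.93 MPa.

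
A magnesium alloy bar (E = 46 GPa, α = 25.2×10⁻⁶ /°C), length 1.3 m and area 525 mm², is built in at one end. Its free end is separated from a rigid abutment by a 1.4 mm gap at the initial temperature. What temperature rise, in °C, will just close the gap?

ΔT ≈ 42.7 °C

Contact occurs when the free expansion equals the gap: αΔT L = 1.4 mm.
So ΔT = g/(αL) = 1.4/(25.2×10⁻⁶ × 1300) = 42.74 °C.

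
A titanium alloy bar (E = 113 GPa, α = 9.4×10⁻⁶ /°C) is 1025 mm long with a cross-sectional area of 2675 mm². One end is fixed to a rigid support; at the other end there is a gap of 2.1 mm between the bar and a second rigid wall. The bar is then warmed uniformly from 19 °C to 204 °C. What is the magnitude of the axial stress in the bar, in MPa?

σ ≈ 0 MPa

Free thermal elongation = αΔT L = 9.4×10⁻⁶ × 185 × 1025 = 1.782 mm.
This is smaller than the 2.1 mm clearance, so the bar expands freely without reaching the stop — the stress is zero.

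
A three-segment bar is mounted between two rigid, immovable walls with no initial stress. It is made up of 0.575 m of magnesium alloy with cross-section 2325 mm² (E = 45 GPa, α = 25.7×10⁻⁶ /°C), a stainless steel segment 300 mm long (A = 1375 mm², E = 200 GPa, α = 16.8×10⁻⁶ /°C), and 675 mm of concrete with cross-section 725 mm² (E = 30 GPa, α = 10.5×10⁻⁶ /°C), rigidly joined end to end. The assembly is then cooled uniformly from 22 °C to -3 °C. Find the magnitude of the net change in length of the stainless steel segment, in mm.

|ΔL| ≈ 0.106 mm

If the supports were absent, the total length change would be Σ αᵢΔT Lᵢ = 25.7×10⁻⁶×25×575 + 16.8×10⁻⁶×25×300 + 10.5×10⁻⁶×25×675 = 0.6726 mm.
Since the ends are fixed, an axial force P builds up, equal in every segment, with P · Σ Lᵢ/(AᵢEᵢ) = δ_free.
The series flexibility is Σ Lᵢ/(AᵢEᵢ) = 575/(2325×45×10³) + 300/(1375×200×10³) + 675/(725×30×10³) = 3.762×10⁻⁵ mm/N.
P = 0.6726 / 3.762×10⁻⁵ = 17880 N = 17.88 kN, tensile.
For the stainless steel segment, free thermal change = 16.8×10⁻⁶×25×300 = 0.126 mm and elastic change from P = 17880×300/(1375×200×10³) = 0.0195 mm; these oppose, so the net change is 0.106 mm (segment shortens).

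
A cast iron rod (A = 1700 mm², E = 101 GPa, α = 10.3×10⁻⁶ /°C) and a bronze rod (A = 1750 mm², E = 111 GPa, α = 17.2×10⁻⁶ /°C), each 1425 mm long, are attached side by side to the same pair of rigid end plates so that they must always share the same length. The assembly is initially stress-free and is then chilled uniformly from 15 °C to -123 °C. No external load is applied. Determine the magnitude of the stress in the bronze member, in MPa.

σ ≈ 49.6 MPa (tensile)

Both members must finish at the same length. With the larger α, the bronze tends to over-contract; the plates restrain it, putting the bronze in tension and the cast iron in compression. With no external load the two internal forces are equal and opposite, magnitude P.
Setting the final lengths equal and cancelling L: (α₁ − α₂)ΔT = P/(A₁E₁) + P/(A₂E₂).
|α₁ − α₂|·ΔT = 6.9×10⁻⁶ × 138 = 0.0009522.
1/(A₁E₁) + 1/(A₂E₂) = 1/(1700×101×10³) + 1/(1750×111×10³) = 1.097×10⁻⁸ N⁻¹.
So P = 0.0009522 / 1.097×10⁻⁸ = 86.78 kN.
σ_{bronze} = P/A₂ = 86780/1750 = 49.59 MPa, tensile.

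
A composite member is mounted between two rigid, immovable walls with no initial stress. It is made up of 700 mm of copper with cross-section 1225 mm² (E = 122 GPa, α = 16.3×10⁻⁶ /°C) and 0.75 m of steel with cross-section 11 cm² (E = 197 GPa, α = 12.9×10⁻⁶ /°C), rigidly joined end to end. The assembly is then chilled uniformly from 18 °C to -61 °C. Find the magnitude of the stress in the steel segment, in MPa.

σ ≈ 186 MPa (tensile)

Free thermal contraction of the whole bar: Σ αᵢΔT Lᵢ = 16.3×10⁻⁶×79×700 + 12.9×10⁻⁶×79×750 = 1.666 mm.
The rigid supports impose zero overall length change; the single axial force P common to all segments must satisfy P Σ Lᵢ/(AᵢEᵢ) = δ_free.
The series flexibility is Σ Lᵢ/(AᵢEᵢ) = 700/(1225×122×10³) + 750/(1100×197×10³) = 8.145×10⁻⁶ mm/N.
So P = 1.666 / 8.145×10⁻⁶ = 204.5 kN, tensile.
σ_{steel} = P / A = 204500 / 1100 = 185.9 MPa.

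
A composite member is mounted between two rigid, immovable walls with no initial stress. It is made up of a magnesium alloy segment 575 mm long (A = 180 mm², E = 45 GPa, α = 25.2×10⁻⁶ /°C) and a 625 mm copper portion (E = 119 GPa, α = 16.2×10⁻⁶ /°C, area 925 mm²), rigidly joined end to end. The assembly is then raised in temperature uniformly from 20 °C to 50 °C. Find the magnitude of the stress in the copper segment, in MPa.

σ ≈ 10.4 MPa (compressive)

Free thermal expansion of the whole bar: Σ αᵢΔT Lᵢ = 25.2×10⁻⁶×30×575 + 16.2×10⁻⁶×30×625 = 0.7384 mm.
The rigid supports impose zero overall length change; the single axial force P common to all segments must satisfy P Σ Lᵢ/(AᵢEᵢ) = δ_free.
The series flexibility is Σ Lᵢ/(AᵢEᵢ) = 575/(180×45×10³) + 625/(925×119×10³) = 7.667×10⁻⁵ mm/N.
P = 0.7384 / 7.667×10⁻⁵ = 9632 N = 9.632 kN, compressive.
σ_{copper} = P / A = 9632 / 925 = 10.41 MPa.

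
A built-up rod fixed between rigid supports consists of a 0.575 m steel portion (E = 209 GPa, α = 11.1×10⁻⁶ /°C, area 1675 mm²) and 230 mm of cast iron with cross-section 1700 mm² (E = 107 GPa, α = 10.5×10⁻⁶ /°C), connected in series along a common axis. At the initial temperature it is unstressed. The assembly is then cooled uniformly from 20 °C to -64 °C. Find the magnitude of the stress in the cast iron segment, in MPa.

If the supports were absent, the total length change would be Σ αᵢΔT Lᵢ = 11.1×10⁻⁶×84×575 + 10.5×10⁻⁶×84×230 = 0.739 mm.
The rigid supports impose zero overall length change; the single axial force P common to all segments must satisfy P Σ Lᵢ/(AᵢEᵢ) = δ_free.
Σ Lᵢ/(AᵢEᵢ) = 575/(1675×209×10³) + 230/(1700×107×10³) = 2.907×10⁻⁶ mm/N.
Hence P = δ_free / Σ(L/AE) = 0.739/2.907×10⁻⁶ = 254.2 kN (tensile).
σ_{cast iron} = P / A = 254200 / 1700 = 149.5 MPa.

σ ≈ 150 MPa (tensile)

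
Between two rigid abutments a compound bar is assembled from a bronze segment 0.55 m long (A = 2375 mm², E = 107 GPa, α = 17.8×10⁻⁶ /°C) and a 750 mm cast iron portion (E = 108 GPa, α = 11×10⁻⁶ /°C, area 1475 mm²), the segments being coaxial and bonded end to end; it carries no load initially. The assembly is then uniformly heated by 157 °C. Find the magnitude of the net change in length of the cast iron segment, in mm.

Free thermal expansion of the whole bar: Σ αᵢΔT Lᵢ = 17.8×10⁻⁶×157×550 + 11×10⁻⁶×157×750 = 2.832 mm.
The rigid supports impose zero overall length change; the single axial force P common to all segments must satisfy P Σ Lᵢ/(AᵢEᵢ) = δ_free.
The series flexibility is Σ Lᵢ/(AᵢEᵢ) = 550/(2375×107×10³) + 750/(1475×108×10³) = 6.872×10⁻⁶ mm/N.
P = 2.832 / 6.872×10⁻⁶ = 412100 N = 412.1 kN, compressive.
For the cast iron segment, free thermal change = 11×10⁻⁶×157×750 = 1.295 mm and elastic change from P = 412100×750/(1475×108×10³) = 1.94 mm; these oppose, so the net change is 0.645 mm (segment shortens).

|ΔL| ≈ 0.645 mm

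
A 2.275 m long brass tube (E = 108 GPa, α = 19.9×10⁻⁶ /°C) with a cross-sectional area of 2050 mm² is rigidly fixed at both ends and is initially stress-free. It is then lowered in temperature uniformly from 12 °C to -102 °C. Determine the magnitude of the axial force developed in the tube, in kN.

With zero net strain, σ = E·αΔT = 108 GPa × 19.9×10⁻⁶ × 114 = 245 MPa.
Axial force P = σA = 245 × 2050 = 502300 N = 502.3 kN, tensile.

P ≈ 502 kN (tensile)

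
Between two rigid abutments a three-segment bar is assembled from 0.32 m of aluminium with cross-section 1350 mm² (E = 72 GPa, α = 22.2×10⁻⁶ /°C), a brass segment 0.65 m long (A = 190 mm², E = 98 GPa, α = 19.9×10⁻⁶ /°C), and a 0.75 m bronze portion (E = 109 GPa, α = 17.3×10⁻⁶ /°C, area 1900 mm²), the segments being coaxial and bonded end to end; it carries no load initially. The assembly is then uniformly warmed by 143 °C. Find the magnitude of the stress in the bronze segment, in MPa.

σ ≈ 59.4 MPa (compressive)

If the supports were absent, the total length change would be Σ αᵢΔT Lᵢ = 22.2×10⁻⁶×143×320 + 19.9×10⁻⁶×143×650 + 17.3×10⁻⁶×143×750 = 4.721 mm.
The rigid supports impose zero overall length change; the single axial force P common to all segments must satisfy P Σ Lᵢ/(AᵢEᵢ) = δ_free.
The series flexibility is Σ Lᵢ/(AᵢEᵢ) = 320/(1350×72×10³) + 650/(190×98×10³) + 750/(1900×109×10³) = 4.182×10⁻⁵ mm/N.
P = 4.721 / 4.182×10⁻⁵ = 112900 N = 112.9 kN, compressive.
σ_{bronze} = P / A = 112900 / 1900 = 59.41 MPa.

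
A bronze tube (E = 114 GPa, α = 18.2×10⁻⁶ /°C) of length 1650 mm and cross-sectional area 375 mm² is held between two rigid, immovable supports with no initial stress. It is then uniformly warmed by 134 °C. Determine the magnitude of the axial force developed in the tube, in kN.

P ≈ 104 kN (compressive)

Full restraint means ε = 0, so the stress is σ = EαΔT = 114×10³ × 18.2×10⁻⁶ × 134 = 278 MPa.
P = AEαΔT = 375 × 114×10³ × 18.2×10⁻⁶ × 134 = 104.3 kN (compressive).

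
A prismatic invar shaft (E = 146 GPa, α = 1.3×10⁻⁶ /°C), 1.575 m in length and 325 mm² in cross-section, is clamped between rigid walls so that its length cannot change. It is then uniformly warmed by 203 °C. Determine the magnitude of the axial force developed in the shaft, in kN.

The ends cannot move, so σ = EαΔT = 146×10³ × 1.3×10⁻⁶ × 203 = 38.53 MPa.
Axial force P = σA = 38.53 × 325 = 12520 N = 12.52 kN, compressive.

P ≈ 12.5 kN (compressive)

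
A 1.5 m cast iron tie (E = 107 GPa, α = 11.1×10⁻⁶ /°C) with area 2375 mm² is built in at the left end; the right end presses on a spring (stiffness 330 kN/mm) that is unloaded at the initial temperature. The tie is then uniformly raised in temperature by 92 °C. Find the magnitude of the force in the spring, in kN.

P ≈ 171 kN

Free thermal expansion: δ_free = αΔT L = 11.1×10⁻⁶ × 92 × 1500 = 1.532 mm.
Let P be the compressive force at the spring. The tie shortens elastically by PL/(AE) and the spring compresses by P/k; together these equal δ_free.
So P = δ_free / [L/(AE) + 1/k] = 1.532 / [ 1500/(2375×107×10³) + 1/(330×10³) ].
P = 1.532 / 8.933×10⁻⁶ = 171500 N.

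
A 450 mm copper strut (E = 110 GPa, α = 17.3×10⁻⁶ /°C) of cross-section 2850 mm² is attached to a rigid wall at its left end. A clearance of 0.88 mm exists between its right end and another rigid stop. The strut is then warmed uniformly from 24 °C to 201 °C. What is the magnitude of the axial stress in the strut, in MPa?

Free thermal elongation = αΔT L = 17.3×10⁻⁶ × 177 × 450 = 1.378 mm.
The gap closes (δ_free > 0.88 mm) and the wall then resists a further 1.378 − 0.88 = 0.4979 mm of expansion.
That suppressed elongation corresponds to σ = E·Δ/L = 110×10³ × 0.4979/450 = 121.7 MPa.

σ ≈ 122 MPa (compressive)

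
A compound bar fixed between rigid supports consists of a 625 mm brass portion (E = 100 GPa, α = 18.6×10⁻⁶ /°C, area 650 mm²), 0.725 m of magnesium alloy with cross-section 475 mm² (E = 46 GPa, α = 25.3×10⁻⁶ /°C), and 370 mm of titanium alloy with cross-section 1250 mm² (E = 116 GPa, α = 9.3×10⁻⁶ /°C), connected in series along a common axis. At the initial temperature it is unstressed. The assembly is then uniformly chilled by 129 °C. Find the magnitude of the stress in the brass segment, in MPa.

σ ≈ 146 MPa (tensile)

If the supports were absent, the total length change would be Σ αᵢΔT Lᵢ = 18.6×10⁻⁶×129×625 + 25.3×10⁻⁶×129×725 + 9.3×10⁻⁶×129×370 = 4.31 mm.
Since the ends are fixed, an axial force P builds up, equal in every segment, with P · Σ Lᵢ/(AᵢEᵢ) = δ_free.
The series flexibility is Σ Lᵢ/(AᵢEᵢ) = 625/(650×100×10³) + 725/(475×46×10³) + 370/(1250×116×10³) = 4.535×10⁻⁵ mm/N.
Hence P = δ_free / Σ(L/AE) = 4.31/4.535×10⁻⁵ = 95.04 kN (tensile).
σ_{brass} = P / A = 95040 / 650 = 146.2 MPa.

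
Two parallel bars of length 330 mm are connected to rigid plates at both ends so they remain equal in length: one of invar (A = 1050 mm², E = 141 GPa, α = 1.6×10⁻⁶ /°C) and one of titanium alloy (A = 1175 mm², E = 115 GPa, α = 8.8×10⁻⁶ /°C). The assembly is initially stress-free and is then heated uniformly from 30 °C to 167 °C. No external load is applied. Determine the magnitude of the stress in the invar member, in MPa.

σ ≈ 66.4 MPa (tensile)

Both members must finish at the same length. With the larger α, the titanium alloy tends to over-expand; the plates restrain it, putting the titanium alloy in compression and the invar in tension. With no external load the two internal forces are equal and opposite, magnitude P.
Compatibility of the two members (thermal + elastic change equal): (α₁ − α₂)ΔT = P·[1/(A₁E₁) + 1/(A₂E₂)].
|α₁ − α₂|·ΔT = 7.2×10⁻⁶ × 137 = 0.0009864.
1/(A₁E₁) + 1/(A₂E₂) = 1/(1050×141×10³) + 1/(1175×115×10³) = 1.416×10⁻⁸ N⁻¹.
So P = 0.0009864 / 1.416×10⁻⁸ = 69.69 kN.
σ_{invar} = P/A₁ = 69690/1050 = 66.37 MPa, tensile.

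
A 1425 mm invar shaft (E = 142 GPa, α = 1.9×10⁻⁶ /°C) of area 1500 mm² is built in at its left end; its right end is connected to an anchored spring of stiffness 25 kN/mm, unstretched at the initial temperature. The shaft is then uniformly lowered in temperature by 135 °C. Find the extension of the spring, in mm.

δ ≈ 0.313 mm

If the spring were absent the shaft would shorten by αΔT L = 1.9×10⁻⁶ × 135 × 1425 = 0.3655 mm.
With a force P in the spring, the elastic change of the shaft is PL/(AE) and that of the spring is P/k; compatibility requires their sum to equal δ_free.
P [ L/(AE) + 1/k ] = δ_free → P [ 1425/(1500×142×10³) + 1/(25×10³) ] = 0.3655.
P = 0.3655 / 4.669×10⁻⁵ = 7828 N.
Spring extension = P/k = 7828/(25×10³) = 0.3131 mm.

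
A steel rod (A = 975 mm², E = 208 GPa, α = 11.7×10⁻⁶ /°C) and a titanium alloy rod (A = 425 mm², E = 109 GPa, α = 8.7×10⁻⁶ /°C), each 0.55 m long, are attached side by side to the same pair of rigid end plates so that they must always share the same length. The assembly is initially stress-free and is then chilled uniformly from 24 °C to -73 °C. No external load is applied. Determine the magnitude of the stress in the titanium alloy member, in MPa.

σ ≈ 25.8 MPa (compressive)

Equilibrium of a rigid end plate with no external load gives equal and opposite internal forces ±P in the two members. Since α_{steel} > α_{titanium alloy}, cooling drives the steel into tension and the titanium alloy into compression.
Equating the net (thermal + elastic) strains gives |α₁ − α₂|·ΔT = P·[1/(A₁E₁) + 1/(A₂E₂)].
|α₁ − α₂|·ΔT = 3×10⁻⁶ × 97 = 0.000291.
1/(A₁E₁) + 1/(A₂E₂) = 1/(975×208×10³) + 1/(425×109×10³) = 2.652×10⁻⁸ N⁻¹.
P = 0.000291 / 2.652×10⁻⁸ = 10970 N = 10.97 kN.
σ_{titanium alloy} = P/A₂ = 10970/425 = 25.82 MPa, compressive.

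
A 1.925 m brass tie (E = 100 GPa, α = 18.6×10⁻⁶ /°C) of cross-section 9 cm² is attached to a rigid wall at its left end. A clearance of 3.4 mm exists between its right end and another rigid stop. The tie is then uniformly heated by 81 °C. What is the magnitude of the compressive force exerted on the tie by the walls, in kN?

P ≈ 0 kN

Unrestrained expansion: δ_free = αΔT L = 18.6×10⁻⁶ × 81 × 1925 = 2.9 mm.
This is smaller than the 3.4 mm clearance, so the tie expands freely without reaching the stop — the stress is zero.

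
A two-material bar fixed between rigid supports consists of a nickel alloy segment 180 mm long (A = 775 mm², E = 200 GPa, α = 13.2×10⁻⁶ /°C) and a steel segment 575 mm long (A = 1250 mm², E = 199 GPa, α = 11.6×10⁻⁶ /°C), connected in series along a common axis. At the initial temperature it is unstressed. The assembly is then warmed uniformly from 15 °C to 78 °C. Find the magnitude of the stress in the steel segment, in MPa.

If the supports were absent, the total length change would be Σ αᵢΔT Lᵢ = 13.2×10⁻⁶×63×180 + 11.6×10⁻⁶×63×575 = 0.5699 mm.
Since the ends are fixed, an axial force P builds up, equal in every segment, with P · Σ Lᵢ/(AᵢEᵢ) = δ_free.
Σ Lᵢ/(AᵢEᵢ) = 180/(775×200×10³) + 575/(1250×199×10³) = 3.473×10⁻⁶ mm/N.
So P = 0.5699 / 3.473×10⁻⁶ = 164.1 kN, compressive.
σ_{steel} = P / A = 164100 / 1250 = 131.3 MPa.

σ ≈ 131 MPa (compressive)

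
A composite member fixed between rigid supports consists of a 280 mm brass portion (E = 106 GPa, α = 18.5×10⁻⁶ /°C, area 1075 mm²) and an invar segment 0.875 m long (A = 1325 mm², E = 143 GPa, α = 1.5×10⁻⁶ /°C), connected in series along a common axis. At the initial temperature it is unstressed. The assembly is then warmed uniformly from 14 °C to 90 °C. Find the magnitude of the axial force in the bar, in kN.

P ≈ 69.7 kN (compressive)

With the walls removed the bar would change length by δ_free = Σ αᵢΔT Lᵢ = 18.5×10⁻⁶×76×280 + 1.5×10⁻⁶×76×875 = 0.4934 mm.
The rigid supports impose zero overall length change; the single axial force P common to all segments must satisfy P Σ Lᵢ/(AᵢEᵢ) = δ_free.
Σ Lᵢ/(AᵢEᵢ) = 280/(1075×106×10³) + 875/(1325×143×10³) = 7.075×10⁻⁶ mm/N.
Hence P = δ_free / Σ(L/AE) = 0.4934/7.075×10⁻⁶ = 69.74 kN (compressive).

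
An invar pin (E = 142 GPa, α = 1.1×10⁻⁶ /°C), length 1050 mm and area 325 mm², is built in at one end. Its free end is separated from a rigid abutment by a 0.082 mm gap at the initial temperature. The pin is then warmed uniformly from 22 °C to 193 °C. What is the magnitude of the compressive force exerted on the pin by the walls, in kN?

If the wall were absent the pin would grow by αΔT L = 1.1×10⁻⁶ × 171 × 1050 = 0.1975 mm.
This exceeds the 0.082 mm gap, so the wall pushes back. The portion of expansion that must be recovered elastically is δ_free − gap = 0.1975 − 0.082 = 0.1155 mm.
That suppressed elongation corresponds to σ = E·Δ/L = 142×10³ × 0.1155/1050 = 15.62 MPa.
P = σA = 15.62 × 325 = 5.077 kN.

P ≈ 5.08 kN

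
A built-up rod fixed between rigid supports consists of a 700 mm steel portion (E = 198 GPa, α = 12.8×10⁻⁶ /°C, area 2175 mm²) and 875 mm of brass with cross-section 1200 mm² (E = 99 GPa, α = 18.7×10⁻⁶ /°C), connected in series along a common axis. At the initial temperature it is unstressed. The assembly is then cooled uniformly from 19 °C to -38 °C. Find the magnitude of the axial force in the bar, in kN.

P ≈ 161 kN (tensile)

Free thermal contraction of the whole bar: Σ αᵢΔT Lᵢ = 12.8×10⁻⁶×57×700 + 18.7×10⁻⁶×57×875 = 1.443 mm.
The rigid supports impose zero overall length change; the single axial force P common to all segments must satisfy P Σ Lᵢ/(AᵢEᵢ) = δ_free.
The series flexibility is Σ Lᵢ/(AᵢEᵢ) = 700/(2175×198×10³) + 875/(1200×99×10³) = 8.991×10⁻⁶ mm/N.
So P = 1.443 / 8.991×10⁻⁶ = 160.5 kN, tensile.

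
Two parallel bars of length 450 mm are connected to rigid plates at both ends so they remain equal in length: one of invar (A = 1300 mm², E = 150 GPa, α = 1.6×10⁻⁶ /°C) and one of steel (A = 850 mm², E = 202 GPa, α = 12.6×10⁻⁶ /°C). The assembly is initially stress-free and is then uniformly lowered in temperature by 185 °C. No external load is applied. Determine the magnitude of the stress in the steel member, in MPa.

σ ≈ 219 MPa (tensile)

The steel has the larger α, so on cooling it would change length more than the invar if both were free. The rigid plates force a common final length, so the steel is put into tension and the invar into compression, with equal and opposite forces P (no external load).
Setting the final lengths equal and cancelling L: (α₁ − α₂)ΔT = P/(A₁E₁) + P/(A₂E₂).
|α₁ − α₂|·ΔT = 11×10⁻⁶ × 185 = 0.002035.
1/(A₁E₁) + 1/(A₂E₂) = 1/(1300×150×10³) + 1/(850×202×10³) = 1.095×10⁻⁸ N⁻¹.
So P = 0.002035 / 1.095×10⁻⁸ = 185.8 kN.
σ_{steel} = P/A₂ = 185800/850 = 218.6 MPa, tensile.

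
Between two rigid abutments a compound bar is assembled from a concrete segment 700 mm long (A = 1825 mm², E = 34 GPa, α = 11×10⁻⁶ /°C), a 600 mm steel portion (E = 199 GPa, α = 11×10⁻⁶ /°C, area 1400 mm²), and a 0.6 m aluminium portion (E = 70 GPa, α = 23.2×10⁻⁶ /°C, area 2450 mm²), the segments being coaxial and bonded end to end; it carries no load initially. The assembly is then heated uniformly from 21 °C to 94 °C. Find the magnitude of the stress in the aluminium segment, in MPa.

σ ≈ 49.7 MPa (compressive)

Free thermal expansion of the whole bar: Σ αᵢΔT Lᵢ = 11×10⁻⁶×73×700 + 11×10⁻⁶×73×600 + 23.2×10⁻⁶×73×600 = 2.06 mm.
The walls prevent any net length change, so an axial force P (same in every segment) develops. Compatibility: P · Σ Lᵢ/(AᵢEᵢ) = δ_free.
Σ Lᵢ/(AᵢEᵢ) = 700/(1825×34×10³) + 600/(1400×199×10³) + 600/(2450×70×10³) = 1.693×10⁻⁵ mm/N.
Hence P = δ_free / Σ(L/AE) = 2.06/1.693×10⁻⁵ = 121.7 kN (compressive).
σ_{aluminium} = P / A = 121700 / 2450 = 49.66 MPa.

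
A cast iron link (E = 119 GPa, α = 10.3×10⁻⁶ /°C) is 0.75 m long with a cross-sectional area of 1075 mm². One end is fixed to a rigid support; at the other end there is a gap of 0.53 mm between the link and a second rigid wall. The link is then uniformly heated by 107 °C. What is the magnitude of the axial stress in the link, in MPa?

σ ≈ 47.1 MPa (compressive)

Free thermal elongation = αΔT L = 10.3×10⁻⁶ × 107 × 750 = 0.8266 mm.
This exceeds the 0.53 mm gap, so the wall pushes back. The portion of expansion that must be recovered elastically is δ_free − gap = 0.8266 − 0.53 = 0.2966 mm.
That suppressed elongation corresponds to σ = E·Δ/L = 119×10³ × 0.2966/750 = 47.06 MPa.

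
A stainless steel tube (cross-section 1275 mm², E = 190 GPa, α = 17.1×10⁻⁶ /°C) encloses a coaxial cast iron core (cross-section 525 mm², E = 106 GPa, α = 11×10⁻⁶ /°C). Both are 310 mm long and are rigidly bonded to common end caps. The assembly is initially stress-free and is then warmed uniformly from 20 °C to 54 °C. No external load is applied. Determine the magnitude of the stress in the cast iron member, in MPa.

σ ≈ 17.9 MPa (tensile)

The stainless steel has the larger α, so on heating it would change length more than the cast iron if both were free. The rigid plates force a common final length, so the stainless steel is put into compression and the cast iron into tension, with equal and opposite forces P (no external load).
Compatibility of the two members (thermal + elastic change equal): (α₁ − α₂)ΔT = P·[1/(A₁E₁) + 1/(A₂E₂)].
|α₁ − α₂|·ΔT = 6.1×10⁻⁶ × 34 = 0.0002074.
1/(A₁E₁) + 1/(A₂E₂) = 1/(1275×190×10³) + 1/(525×106×10³) = 2.21×10⁻⁸ N⁻¹.
P = 0.0002074 / 2.21×10⁻⁸ = 9386 N = 9.386 kN.
σ_{cast iron} = P/A₂ = 9386/525 = 17.88 MPa, tensile.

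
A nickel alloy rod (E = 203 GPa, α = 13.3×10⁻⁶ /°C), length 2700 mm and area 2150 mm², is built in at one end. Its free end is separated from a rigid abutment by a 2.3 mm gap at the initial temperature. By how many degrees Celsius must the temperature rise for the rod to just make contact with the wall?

ΔT ≈ 64 °C

The gap closes when αΔT L = 2.3 mm, since the rod is still unstressed at that instant.
ΔT = 2.3 / (13.3×10⁻⁶ × 2700) = 64.05 °C.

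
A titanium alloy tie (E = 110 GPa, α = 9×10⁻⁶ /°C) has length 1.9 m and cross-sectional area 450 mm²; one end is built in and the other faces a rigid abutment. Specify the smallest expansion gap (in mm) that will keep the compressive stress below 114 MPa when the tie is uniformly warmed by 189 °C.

Free expansion if unrestrained: δ_free = αΔT L = 9×10⁻⁶ × 189 × 1900 = 3.232 mm.
At the allowable stress the elastic shortening the wall may impose is σL/E = 114 × 1900 / (110×10³) = 1.969 mm.
So the gap has to take up the difference, g_min = δ_free − σL/E = 3.232 − 1.969 = 1.263 mm.

g ≈ 1.26 mm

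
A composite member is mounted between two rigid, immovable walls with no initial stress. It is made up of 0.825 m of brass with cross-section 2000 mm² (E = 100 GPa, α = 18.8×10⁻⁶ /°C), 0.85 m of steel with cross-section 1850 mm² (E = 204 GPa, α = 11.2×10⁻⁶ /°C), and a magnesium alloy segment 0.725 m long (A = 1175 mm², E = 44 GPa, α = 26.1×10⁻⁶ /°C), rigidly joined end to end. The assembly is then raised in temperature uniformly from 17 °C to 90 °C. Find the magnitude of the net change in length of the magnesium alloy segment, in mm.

Free thermal expansion of the whole bar: Σ αᵢΔT Lᵢ = 18.8×10⁻⁶×73×825 + 11.2×10⁻⁶×73×850 + 26.1×10⁻⁶×73×725 = 3.209 mm.
The rigid supports impose zero overall length change; the single axial force P common to all segments must satisfy P Σ Lᵢ/(AᵢEᵢ) = δ_free.
The series flexibility is Σ Lᵢ/(AᵢEᵢ) = 825/(2000×100×10³) + 850/(1850×204×10³) + 725/(1175×44×10³) = 2.04×10⁻⁵ mm/N.
P = 3.209 / 2.04×10⁻⁵ = 157300 N = 157.3 kN, compressive.
For the magnesium alloy segment, free thermal change = 26.1×10⁻⁶×73×725 = 1.381 mm and elastic change from P = 157300×725/(1175×44×10³) = 2.206 mm; these oppose, so the net change is 0.824 mm (segment shortens).

|ΔL| ≈ 0.824 mm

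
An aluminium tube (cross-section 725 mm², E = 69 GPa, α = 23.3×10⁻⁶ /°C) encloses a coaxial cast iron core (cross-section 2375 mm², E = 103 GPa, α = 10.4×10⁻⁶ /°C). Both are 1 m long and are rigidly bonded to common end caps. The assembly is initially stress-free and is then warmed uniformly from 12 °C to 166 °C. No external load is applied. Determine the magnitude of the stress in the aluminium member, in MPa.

σ ≈ 114 MPa (compressive)

Both members must finish at the same length. With the larger α, the aluminium tends to over-expand; the plates restrain it, putting the aluminium in compression and the cast iron in tension. With no external load the two internal forces are equal and opposite, magnitude P.
Equating the net (thermal + elastic) strains gives |α₁ − α₂|·ΔT = P·[1/(A₁E₁) + 1/(A₂E₂)].
|α₁ − α₂|·ΔT = 12.9×10⁻⁶ × 154 = 0.001987.
1/(A₁E₁) + 1/(A₂E₂) = 1/(725×69×10³) + 1/(2375×103×10³) = 2.408×10⁻⁸ N⁻¹.
P = 0.001987 / 2.408×10⁻⁸ = 82510 N = 82.51 kN.
σ_{aluminium} = P/A₁ = 82510/725 = 113.8 MPa, compressive.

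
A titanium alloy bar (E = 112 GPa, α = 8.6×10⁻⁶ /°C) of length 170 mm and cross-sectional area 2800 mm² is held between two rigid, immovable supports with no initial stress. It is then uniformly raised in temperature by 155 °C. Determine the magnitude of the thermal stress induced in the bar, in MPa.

Because both ends are immovable the net strain is zero, and the suppressed thermal strain is αΔT = 8.6×10⁻⁶ × 155 = 1333×10⁻⁶.
Hence σ = E·αΔT = 112×10³ × 1333×10⁻⁶ = 149.3 MPa, compressive.

σ ≈ 149 MPa (compressive)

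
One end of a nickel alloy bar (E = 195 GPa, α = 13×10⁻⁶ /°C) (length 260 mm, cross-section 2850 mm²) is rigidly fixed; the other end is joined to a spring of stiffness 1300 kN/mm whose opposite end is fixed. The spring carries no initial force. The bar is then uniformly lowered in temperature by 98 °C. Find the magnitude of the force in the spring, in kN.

P ≈ 268 kN

If the spring were absent the bar would shorten by αΔT L = 13×10⁻⁶ × 98 × 260 = 0.3312 mm.
With a force P in the spring, the elastic change of the bar is PL/(AE) and that of the spring is P/k; compatibility requires their sum to equal δ_free.
P [ L/(AE) + 1/k ] = δ_free → P [ 260/(2850×195×10³) + 1/(1300×10³) ] = 0.3312.
P = 0.3312 / 1.237×10⁻⁶ = 267800 N.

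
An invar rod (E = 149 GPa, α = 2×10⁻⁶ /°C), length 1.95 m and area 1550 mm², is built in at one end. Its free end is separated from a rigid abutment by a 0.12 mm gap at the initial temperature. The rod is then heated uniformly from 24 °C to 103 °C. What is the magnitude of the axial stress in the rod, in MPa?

σ ≈ 14.4 MPa (compressive)

If the wall were absent the rod would grow by αΔT L = 2×10⁻⁶ × 79 × 1950 = 0.3081 mm.
This exceeds the 0.12 mm gap, so the wall pushes back. The portion of expansion that must be recovered elastically is δ_free − gap = 0.3081 − 0.12 = 0.1881 mm.
That suppressed elongation corresponds to σ = E·Δ/L = 149×10³ × 0.1881/1950 = 14.37 MPa.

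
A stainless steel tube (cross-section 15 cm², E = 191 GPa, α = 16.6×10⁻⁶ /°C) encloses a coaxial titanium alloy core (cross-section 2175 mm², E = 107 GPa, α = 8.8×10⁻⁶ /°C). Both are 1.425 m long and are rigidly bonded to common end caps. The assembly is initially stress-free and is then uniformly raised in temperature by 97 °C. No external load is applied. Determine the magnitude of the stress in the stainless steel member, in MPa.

σ ≈ 64.8 MPa (compressive)

Equilibrium of a rigid end plate with no external load gives equal and opposite internal forces ±P in the two members. Since α_{stainless steel} > α_{titanium alloy}, heating drives the stainless steel into compression and the titanium alloy into tension.
Equating the net (thermal + elastic) strains gives |α₁ − α₂|·ΔT = P·[1/(A₁E₁) + 1/(A₂E₂)].
|α₁ − α₂|·ΔT = 7.8×10⁻⁶ × 97 = 0.0007566.
1/(A₁E₁) + 1/(A₂E₂) = 1/(1500×191×10³) + 1/(2175×107×10³) = 7.787×10⁻⁹ N⁻¹.
P = 0.0007566 / 7.787×10⁻⁹ = 97160 N = 97.16 kN.
σ_{stainless steel} = P/A₁ = 97160/1500 = 64.77 MPa, compressive.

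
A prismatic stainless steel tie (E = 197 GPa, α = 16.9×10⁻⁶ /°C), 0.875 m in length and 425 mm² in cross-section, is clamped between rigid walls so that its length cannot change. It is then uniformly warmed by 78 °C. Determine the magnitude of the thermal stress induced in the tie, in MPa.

The supports are rigid, so the total axial strain is zero. The restrained thermal strain is ε = αΔT = 16.9×10⁻⁶ × 78 = 1318.2×10⁻⁶.
The stress required to suppress this strain is σ = Eε = 197×10³ × 1318.2×10⁻⁶ = 259.7 MPa, compressive since the tie is trying to expand.

σ ≈ 260 MPa (compressive)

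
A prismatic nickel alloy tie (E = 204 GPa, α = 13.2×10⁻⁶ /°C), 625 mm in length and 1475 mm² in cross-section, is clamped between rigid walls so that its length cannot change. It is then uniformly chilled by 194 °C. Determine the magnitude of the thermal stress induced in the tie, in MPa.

Because both ends are immovable the net strain is zero, and the suppressed thermal strain is αΔT = 13.2×10⁻⁶ × 194 = 2560.8×10⁻⁶.
σ = EαΔT = 204×10³ × 13.2×10⁻⁶ × 194 = 522.4 MPa (tensile; the tie is trying to contract).

σ ≈ 522 MPa (tensile)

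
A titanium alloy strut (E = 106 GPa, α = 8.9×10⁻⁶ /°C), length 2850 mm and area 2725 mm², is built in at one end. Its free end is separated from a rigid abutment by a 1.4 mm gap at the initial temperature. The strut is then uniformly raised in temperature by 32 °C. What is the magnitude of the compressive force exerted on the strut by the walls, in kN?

If the wall were absent the strut would grow by αΔT L = 8.9×10⁻⁶ × 32 × 2850 = 0.8117 mm.
This is smaller than the 1.4 mm clearance, so the strut expands freely without reaching the stop — the stress is zero.

P ≈ 0 kN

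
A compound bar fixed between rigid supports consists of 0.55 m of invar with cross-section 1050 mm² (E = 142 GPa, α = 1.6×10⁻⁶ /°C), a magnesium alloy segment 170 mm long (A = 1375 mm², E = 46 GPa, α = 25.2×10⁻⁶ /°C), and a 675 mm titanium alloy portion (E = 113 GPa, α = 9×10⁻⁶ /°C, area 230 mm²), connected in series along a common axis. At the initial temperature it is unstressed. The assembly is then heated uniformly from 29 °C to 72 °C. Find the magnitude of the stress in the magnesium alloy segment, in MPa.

If the supports were absent, the total length change would be Σ αᵢΔT Lᵢ = 1.6×10⁻⁶×43×550 + 25.2×10⁻⁶×43×170 + 9×10⁻⁶×43×675 = 0.4833 mm.
The rigid supports impose zero overall length change; the single axial force P common to all segments must satisfy P Σ Lᵢ/(AᵢEᵢ) = δ_free.
Σ Lᵢ/(AᵢEᵢ) = 550/(1050×142×10³) + 170/(1375×46×10³) + 675/(230×113×10³) = 3.235×10⁻⁵ mm/N.
So P = 0.4833 / 3.235×10⁻⁵ = 14.94 kN, compressive.
σ_{magnesium alloy} = P / A = 14940 / 1375 = 10.87 MPa.

σ ≈ 10.9 MPa (compressive)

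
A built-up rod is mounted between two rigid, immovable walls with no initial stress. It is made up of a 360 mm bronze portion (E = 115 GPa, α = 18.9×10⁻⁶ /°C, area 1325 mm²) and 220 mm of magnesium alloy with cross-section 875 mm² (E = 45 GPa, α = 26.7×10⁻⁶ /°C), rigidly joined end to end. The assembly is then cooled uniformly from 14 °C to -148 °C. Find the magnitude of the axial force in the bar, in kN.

Free thermal contraction of the whole bar: Σ αᵢΔT Lᵢ = 18.9×10⁻⁶×162×360 + 26.7×10⁻⁶×162×220 = 2.054 mm.
The rigid supports impose zero overall length change; the single axial force P common to all segments must satisfy P Σ Lᵢ/(AᵢEᵢ) = δ_free.
Σ Lᵢ/(AᵢEᵢ) = 360/(1325×115×10³) + 220/(875×45×10³) = 7.95×10⁻⁶ mm/N.
Hence P = δ_free / Σ(L/AE) = 2.054/7.95×10⁻⁶ = 258.3 kN (tensile).

P ≈ 258 kN (tensile)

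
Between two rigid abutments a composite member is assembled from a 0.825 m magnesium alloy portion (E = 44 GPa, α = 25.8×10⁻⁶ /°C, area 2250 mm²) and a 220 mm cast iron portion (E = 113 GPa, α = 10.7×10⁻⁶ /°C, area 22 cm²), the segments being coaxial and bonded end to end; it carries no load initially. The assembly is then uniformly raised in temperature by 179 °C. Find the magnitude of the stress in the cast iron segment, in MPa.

With the walls removed the bar would change length by δ_free = Σ αᵢΔT Lᵢ = 25.8×10⁻⁶×179×825 + 10.7×10⁻⁶×179×220 = 4.231 mm.
The walls prevent any net length change, so an axial force P (same in every segment) develops. Compatibility: P · Σ Lᵢ/(AᵢEᵢ) = δ_free.
The series flexibility is Σ Lᵢ/(AᵢEᵢ) = 825/(2250×44×10³) + 220/(2200×113×10³) = 9.218×10⁻⁶ mm/N.
P = 4.231 / 9.218×10⁻⁶ = 459000 N = 459 kN, compressive.
σ_{cast iron} = P / A = 459000 / 2200 = 208.6 MPa.

σ ≈ 209 MPa (compressive)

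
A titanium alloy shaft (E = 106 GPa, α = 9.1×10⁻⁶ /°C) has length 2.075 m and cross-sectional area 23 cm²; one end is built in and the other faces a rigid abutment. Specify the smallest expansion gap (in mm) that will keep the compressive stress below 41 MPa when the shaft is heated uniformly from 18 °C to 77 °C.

Free expansion if unrestrained: δ_free = αΔT L = 9.1×10⁻⁶ × 59 × 2075 = 1.114 mm.
A stress of 41 MPa corresponds to the wall pushing the shaft back by σL/E = 41×2075/(106×10³) = 0.8026 mm.
The gap must absorb the remainder: g_min = 1.114 − 0.8026 = 0.3115 mm.

g ≈ 0.311 mm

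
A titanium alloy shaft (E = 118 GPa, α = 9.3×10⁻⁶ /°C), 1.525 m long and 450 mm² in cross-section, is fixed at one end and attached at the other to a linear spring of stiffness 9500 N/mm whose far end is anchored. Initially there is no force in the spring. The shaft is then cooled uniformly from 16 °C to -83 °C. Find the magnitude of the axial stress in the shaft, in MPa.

The unrestrained thermal change is αΔT L = 9.3×10⁻⁶ × 99 × 1525 = 1.404 mm.
Let P be the tensile force in the spring. The shaft extends elastically by PL/(AE) and the spring stretches by P/k; together these equal δ_free.
So P = δ_free / [L/(AE) + 1/k] = 1.404 / [ 1525/(450×118×10³) + 1/(9500) ].
P = 1.404 / 0.000134 = 10480 N.
σ = P/A = 10480/450 = 23.29 MPa.

σ ≈ 23.3 MPa (tensile)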